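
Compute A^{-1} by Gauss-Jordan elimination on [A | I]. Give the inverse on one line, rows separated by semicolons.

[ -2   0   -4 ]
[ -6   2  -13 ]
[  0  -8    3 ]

Gauss-Jordan on [A | I]:
R1 <- (1/-2)*R1:  [    1     0     2  |  -1/2     0     0 ]
R2 <- R2 - (-6)*R1:  [  0   2  -1  |  -3   1   0 ]
R2 <- (1/2)*R2:  [    0     1  -1/2  |  -3/2   1/2     0 ]
R3 <- R3 - (-8)*R2:  [   0    0   -1  |  -12    4    1 ]
R3 <- (1/-1)*R3:  [  0   0   1  |  12  -4  -1 ]
R1 <- R1 - (2)*R3:  [     1      0      0  |  -49/2      8      2 ]
R2 <- R2 - (-1/2)*R3:  [    0     1     0  |   9/2  -3/2  -1/2 ]
Right block of [I | A^{-1}] is the inverse:
[ -49/2     8     2 ]
[   9/2  -3/2  -1/2 ]
[    12    -4    -1 ]

inverse = [-49/2 8 2; 9/2 -3/2 -1/2; 12 -4 -1]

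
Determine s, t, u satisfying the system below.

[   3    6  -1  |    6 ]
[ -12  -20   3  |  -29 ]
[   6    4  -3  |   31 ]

(5, -2, -3)

Forward elimination on [A|b]:
R2 <- R2 - (-4)*R1:  [  0   4  -1  -5 ]
R3 <- R3 - (2)*R1:  [  0  -8  -1  19 ]
R3 <- R3 - (-2)*R2:  [  0   0  -3   9 ]
Row echelon form:
[ 3  6  -1  |   6 ]
[ 0  4  -1  |  -5 ]
[ 0  0  -3  |   9 ]
Back-substitution:
u = (9) / -3 = -3
t = (-5 - (-1)*(-3)) / 4 = -2
s = (6 - (6)*(-2) - (-1)*(-3)) / 3 = 5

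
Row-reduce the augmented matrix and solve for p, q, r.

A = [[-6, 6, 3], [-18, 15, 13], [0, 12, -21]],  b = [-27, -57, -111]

(2, -4, 3)

Forward elimination on [A|b]:
R2 <- R2 - (3)*R1:  [  0  -3   4  24 ]
R3 <- R3 - (-4)*R2:  [   0    0   -5  -15 ]
Row echelon form:
[ -6   6   3  |  -27 ]
[  0  -3   4  |   24 ]
[  0   0  -5  |  -15 ]
Back-substitution:
r = (-15) / -5 = 3
q = (24 - (4)*(3)) / -3 = -4
p = (-27 - (6)*(-4) - (3)*(3)) / -6 = 2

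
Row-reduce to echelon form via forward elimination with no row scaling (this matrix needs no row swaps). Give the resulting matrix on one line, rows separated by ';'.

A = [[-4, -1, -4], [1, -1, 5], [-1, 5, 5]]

REF = [-4 -1 -4; 0 -5/4 4; 0 0 114/5]

Forward elimination:
R2 <- R2 - (-1/4)*R1:  [    0  -5/4     4 ]
R3 <- R3 - (1/4)*R1:  [    0  21/4     6 ]
R3 <- R3 - (-21/5)*R2:  [     0      0  114/5 ]
Row echelon form:
[ -4    -1     -4 ]
[  0  -5/4      4 ]
[  0     0  114/5 ]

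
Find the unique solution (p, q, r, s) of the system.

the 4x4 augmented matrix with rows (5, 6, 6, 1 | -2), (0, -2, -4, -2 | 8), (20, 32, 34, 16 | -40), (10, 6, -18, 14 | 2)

Forward elimination on [A|b]:
R3 <- R3 - (4)*R1:  [   0    8   10   12  -32 ]
R4 <- R4 - (2)*R1:  [   0   -6  -30   12    6 ]
R3 <- R3 - (-4)*R2:  [  0   0  -6   4   0 ]
R4 <- R4 - (3)*R2:  [   0    0  -18   18  -18 ]
R4 <- R4 - (3)*R3:  [   0    0    0    6  -18 ]
Row echelon form:
[ 5   6   6   1  |   -2 ]
[ 0  -2  -4  -2  |    8 ]
[ 0   0  -6   4  |    0 ]
[ 0   0   0   6  |  -18 ]
Back-substitution:
s = (-18) / 6 = -3
r = (0 - (4)*(-3)) / -6 = -2
q = (8 - (-4)*(-2) - (-2)*(-3)) / -2 = 3
p = (-2 - (6)*(3) - (6)*(-2) - (1)*(-3)) / 5 = -1

(-1, 3, -2, -3)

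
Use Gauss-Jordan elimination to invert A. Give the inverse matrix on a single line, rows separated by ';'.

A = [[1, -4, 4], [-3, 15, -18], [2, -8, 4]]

inverse = [7 4/3 -1; 2 1/3 -1/2; 1/2 0 -1/4]

Gauss-Jordan on [A | I]:
R2 <- R2 - (-3)*R1:  [  0   3  -6  |   3   1   0 ]
R3 <- R3 - (2)*R1:  [  0   0  -4  |  -2   0   1 ]
R2 <- (1/3)*R2:  [   0    1   -2  |    1  1/3    0 ]
R1 <- R1 - (-4)*R2:  [   1    0   -4  |    5  4/3    0 ]
R3 <- (1/-4)*R3:  [    0     0     1  |   1/2     0  -1/4 ]
R1 <- R1 - (-4)*R3:  [   1    0    0  |    7  4/3   -1 ]
R2 <- R2 - (-2)*R3:  [    0     1     0  |     2   1/3  -1/2 ]
Right block of [I | A^{-1}] is the inverse:
[   7  4/3    -1 ]
[   2  1/3  -1/2 ]
[ 1/2    0  -1/4 ]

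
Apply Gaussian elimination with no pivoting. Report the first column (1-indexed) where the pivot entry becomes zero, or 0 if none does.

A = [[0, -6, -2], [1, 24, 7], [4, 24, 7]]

Naive forward elimination:
Pivot entry (1,1) is zero but row 2 has 1 in column 1 -> naive elimination stops; a row interchange (e.g. R1 <-> R2) would be required here.

first zero-pivot column = 1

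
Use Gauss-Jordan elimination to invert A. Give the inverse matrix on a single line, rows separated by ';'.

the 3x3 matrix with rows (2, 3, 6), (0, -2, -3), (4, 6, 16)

Gauss-Jordan on [A | I]:
R1 <- (1/2)*R1:  [   1  3/2    3  |  1/2    0    0 ]
R3 <- R3 - (4)*R1:  [  0   0   4  |  -2   0   1 ]
R2 <- (1/-2)*R2:  [    0     1   3/2  |     0  -1/2     0 ]
R1 <- R1 - (3/2)*R2:  [   1    0  3/4  |  1/2  3/4    0 ]
R3 <- (1/4)*R3:  [    0     0     1  |  -1/2     0   1/4 ]
R1 <- R1 - (3/4)*R3:  [     1      0      0  |    7/8    3/4  -3/16 ]
R2 <- R2 - (3/2)*R3:  [    0     1     0  |   3/4  -1/2  -3/8 ]
Right block of [I | A^{-1}] is the inverse:
[  7/8   3/4  -3/16 ]
[  3/4  -1/2   -3/8 ]
[ -1/2     0    1/4 ]

inverse = [7/8 3/4 -3/16; 3/4 -1/2 -3/8; -1/2 0 1/4]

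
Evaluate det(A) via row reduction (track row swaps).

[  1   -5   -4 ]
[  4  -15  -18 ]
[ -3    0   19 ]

Forward elimination:
R2 <- R2 - (4)*R1:  [  0   5  -2 ]
R3 <- R3 - (-3)*R1:  [   0  -15    7 ]
R3 <- R3 - (-3)*R2:  [ 0  0  1 ]
Upper-triangular form:
[ 1  -5  -4 ]
[ 0   5  -2 ]
[ 0   0   1 ]
det(A) = (-1)^0 * (1) * (5) * (1) = 5  (0 row swaps -> sign +1)

det(A) = 5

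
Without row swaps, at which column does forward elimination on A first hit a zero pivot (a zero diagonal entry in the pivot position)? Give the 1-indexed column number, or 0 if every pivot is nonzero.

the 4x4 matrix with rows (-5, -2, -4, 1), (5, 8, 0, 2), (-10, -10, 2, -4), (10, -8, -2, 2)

first zero-pivot column = 0

Naive forward elimination:
R2 <- R2 - (-1)*R1:  [  0   6  -4   3 ]
R3 <- R3 - (2)*R1:  [  0  -6  10  -6 ]
R4 <- R4 - (-2)*R1:  [   0  -12  -10    4 ]
R3 <- R3 - (-1)*R2:  [  0   0   6  -3 ]
R4 <- R4 - (-2)*R2:  [   0    0  -18   10 ]
R4 <- R4 - (-3)*R3:  [ 0  0  0  1 ]
All pivots nonzero; naive elimination completes without hitting a zero pivot.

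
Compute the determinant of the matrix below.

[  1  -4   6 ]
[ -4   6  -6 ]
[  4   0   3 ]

det(A) = -78

Forward elimination:
R2 <- R2 - (-4)*R1:  [   0  -10   18 ]
R3 <- R3 - (4)*R1:  [   0   16  -21 ]
R3 <- R3 - (-8/5)*R2:  [    0     0  39/5 ]
Upper-triangular form:
[ 1   -4     6 ]
[ 0  -10    18 ]
[ 0    0  39/5 ]
det(A) = (-1)^0 * (1) * (-10) * (39/5) = -78  (0 row swaps -> sign +1)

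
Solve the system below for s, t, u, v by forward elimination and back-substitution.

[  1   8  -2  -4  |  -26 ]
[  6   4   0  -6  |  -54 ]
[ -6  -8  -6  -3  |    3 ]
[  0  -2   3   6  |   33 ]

Forward elimination on [A|b]:
R2 <- R2 - (6)*R1:  [   0  -44   12   18  102 ]
R3 <- R3 - (-6)*R1:  [    0    40   -18   -27  -153 ]
R3 <- R3 - (-10/11)*R2:  [       0        0   -78/11  -117/11  -663/11 ]
R4 <- R4 - (1/22)*R2:  [      0       0   27/11   57/11  312/11 ]
R4 <- R4 - (-9/26)*R3:  [    0     0     0   3/2  15/2 ]
Row echelon form:
[ 1    8      -2       -4  |      -26 ]
[ 0  -44      12       18  |      102 ]
[ 0    0  -78/11  -117/11  |  -663/11 ]
[ 0    0       0      3/2  |     15/2 ]
Back-substitution:
v = (15/2) / (3/2) = 5
u = (-663/11 - (-117/11)*(5)) / (-78/11) = 1
t = (102 - (12)*(1) - (18)*(5)) / -44 = 0
s = (-26 - (8)*(0) - (-2)*(1) - (-4)*(5)) / 1 = -4

(-4, 0, 1, 5)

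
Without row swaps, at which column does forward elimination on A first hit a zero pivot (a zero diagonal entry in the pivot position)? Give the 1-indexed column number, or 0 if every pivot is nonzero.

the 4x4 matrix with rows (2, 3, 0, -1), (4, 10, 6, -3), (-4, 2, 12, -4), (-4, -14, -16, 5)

first zero-pivot column = 3

Naive forward elimination:
R2 <- R2 - (2)*R1:  [  0   4   6  -1 ]
R3 <- R3 - (-2)*R1:  [  0   8  12  -6 ]
R4 <- R4 - (-2)*R1:  [   0   -8  -16    3 ]
R3 <- R3 - (2)*R2:  [  0   0   0  -4 ]
R4 <- R4 - (-2)*R2:  [  0   0  -4   1 ]
Matrix at this point:
[ 2  3   0  -1 ]
[ 0  4   6  -1 ]
[ 0  0   0  -4 ]
[ 0  0  -4   1 ]
Pivot entry (3,3) is zero but row 4 has -4 in column 3 -> naive elimination stops; a row interchange (e.g. R3 <-> R4) would be required here.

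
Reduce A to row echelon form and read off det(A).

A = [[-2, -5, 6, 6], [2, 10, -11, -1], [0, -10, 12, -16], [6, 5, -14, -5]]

Forward elimination:
R2 <- R2 - (-1)*R1:  [  0   5  -5   5 ]
R4 <- R4 - (-3)*R1:  [   0  -10    4   13 ]
R3 <- R3 - (-2)*R2:  [  0   0   2  -6 ]
R4 <- R4 - (-2)*R2:  [  0   0  -6  23 ]
R4 <- R4 - (-3)*R3:  [ 0  0  0  5 ]
Upper-triangular form:
[ -2  -5   6   6 ]
[  0   5  -5   5 ]
[  0   0   2  -6 ]
[  0   0   0   5 ]
det(A) = (-1)^0 * (-2) * (5) * (2) * (5) = -100  (0 row swaps -> sign +1)

det(A) = -100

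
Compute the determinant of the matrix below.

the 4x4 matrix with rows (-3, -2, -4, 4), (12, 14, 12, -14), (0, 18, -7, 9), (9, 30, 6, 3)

Forward elimination:
R2 <- R2 - (-4)*R1:  [  0   6  -4   2 ]
R4 <- R4 - (-3)*R1:  [  0  24  -6  15 ]
R3 <- R3 - (3)*R2:  [ 0  0  5  3 ]
R4 <- R4 - (4)*R2:  [  0   0  10   7 ]
R4 <- R4 - (2)*R3:  [ 0  0  0  1 ]
Upper-triangular form:
[ -3  -2  -4  4 ]
[  0   6  -4  2 ]
[  0   0   5  3 ]
[  0   0   0  1 ]
det(A) = (-1)^0 * (-3) * (6) * (5) * (1) = -90  (0 row swaps -> sign +1)

det(A) = -90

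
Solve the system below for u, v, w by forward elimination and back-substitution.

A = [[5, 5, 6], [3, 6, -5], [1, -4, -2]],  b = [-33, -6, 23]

Forward elimination on [A|b]:
R2 <- R2 - (3/5)*R1:  [     0      3  -43/5   69/5 ]
R3 <- R3 - (1/5)*R1:  [     0     -5  -16/5  148/5 ]
R3 <- R3 - (-5/3)*R2:  [       0        0  -263/15    263/5 ]
Row echelon form:
[ 5  5        6  |    -33 ]
[ 0  3    -43/5  |   69/5 ]
[ 0  0  -263/15  |  263/5 ]
Back-substitution:
w = (263/5) / (-263/15) = -3
v = (69/5 - (-43/5)*(-3)) / 3 = -4
u = (-33 - (5)*(-4) - (6)*(-3)) / 5 = 1

(1, -4, -3)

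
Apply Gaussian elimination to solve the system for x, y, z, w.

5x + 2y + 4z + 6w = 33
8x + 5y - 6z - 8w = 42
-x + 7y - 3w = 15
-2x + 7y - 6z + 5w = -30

(5, 2, 4, -2)

Forward elimination on [A|b]:
R2 <- R2 - (8/5)*R1:  [     0    9/5  -62/5  -88/5  -54/5 ]
R3 <- R3 - (-1/5)*R1:  [     0   37/5    4/5   -9/5  108/5 ]
R4 <- R4 - (-2/5)*R1:  [     0   39/5  -22/5   37/5  -84/5 ]
R3 <- R3 - (37/9)*R2:  [     0      0  466/9  635/9     66 ]
R4 <- R4 - (13/3)*R2:  [     0      0  148/3  251/3     30 ]
R4 <- R4 - (222/233)*R3:  [         0          0          0   3831/233  -7662/233 ]
Row echelon form:
[ 5    2      4         6  |         33 ]
[ 0  9/5  -62/5     -88/5  |      -54/5 ]
[ 0    0  466/9     635/9  |         66 ]
[ 0    0      0  3831/233  |  -7662/233 ]
Back-substitution:
w = (-7662/233) / (3831/233) = -2
z = (66 - (635/9)*(-2)) / (466/9) = 4
y = (-54/5 - (-62/5)*(4) - (-88/5)*(-2)) / (9/5) = 2
x = (33 - (2)*(2) - (4)*(4) - (6)*(-2)) / 5 = 5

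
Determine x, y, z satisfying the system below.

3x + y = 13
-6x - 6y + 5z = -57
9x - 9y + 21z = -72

Forward elimination on [A|b]:
R2 <- R2 - (-2)*R1:  [   0   -4    5  -31 ]
R3 <- R3 - (3)*R1:  [    0   -12    21  -111 ]
R3 <- R3 - (3)*R2:  [   0    0    6  -18 ]
Row echelon form:
[ 3   1  0  |   13 ]
[ 0  -4  5  |  -31 ]
[ 0   0  6  |  -18 ]
Back-substitution:
z = (-18) / 6 = -3
y = (-31 - (5)*(-3)) / -4 = 4
x = (13 - (1)*(4)) / 3 = 3

(3, 4, -3)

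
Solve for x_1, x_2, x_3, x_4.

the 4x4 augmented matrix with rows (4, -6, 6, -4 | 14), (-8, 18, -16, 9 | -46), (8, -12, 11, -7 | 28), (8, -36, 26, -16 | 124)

Forward elimination on [A|b]:
R2 <- R2 - (-2)*R1:  [   0    6   -4    1  -18 ]
R3 <- R3 - (2)*R1:  [  0   0  -1   1   0 ]
R4 <- R4 - (2)*R1:  [   0  -24   14   -8   96 ]
R4 <- R4 - (-4)*R2:  [  0   0  -2  -4  24 ]
R4 <- R4 - (2)*R3:  [  0   0   0  -6  24 ]
Row echelon form:
[ 4  -6   6  -4  |   14 ]
[ 0   6  -4   1  |  -18 ]
[ 0   0  -1   1  |    0 ]
[ 0   0   0  -6  |   24 ]
Back-substitution:
x_4 = (24) / -6 = -4
x_3 = (0 - (1)*(-4)) / -1 = -4
x_2 = (-18 - (-4)*(-4) - (1)*(-4)) / 6 = -5
x_1 = (14 - (-6)*(-5) - (6)*(-4) - (-4)*(-4)) / 4 = -2

(-2, -5, -4, -4)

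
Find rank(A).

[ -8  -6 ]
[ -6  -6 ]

rank(A) = 2

Row reduction:
R2 <- R2 - (3/4)*R1:  [    0  -3/2 ]
Row echelon form:
[ -8    -6 ]
[  0  -3/2 ]
Nonzero rows / pivot columns: 2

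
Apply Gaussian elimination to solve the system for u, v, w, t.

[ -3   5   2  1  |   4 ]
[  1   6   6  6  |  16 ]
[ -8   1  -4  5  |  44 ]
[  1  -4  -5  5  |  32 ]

Forward elimination on [A|b]:
R2 <- R2 - (-1/3)*R1:  [    0  23/3  20/3  19/3  52/3 ]
R3 <- R3 - (8/3)*R1:  [     0  -37/3  -28/3    7/3  100/3 ]
R4 <- R4 - (-1/3)*R1:  [     0   -7/3  -13/3   16/3  100/3 ]
R3 <- R3 - (-37/23)*R2:  [       0        0    32/23   288/23  1408/23 ]
R4 <- R4 - (-7/23)*R2:  [      0       0  -53/23  167/23  888/23 ]
R4 <- R4 - (-53/32)*R3:  [   0    0    0   28  140 ]
Row echelon form:
[ -3     5      2       1  |        4 ]
[  0  23/3   20/3    19/3  |     52/3 ]
[  0     0  32/23  288/23  |  1408/23 ]
[  0     0      0      28  |      140 ]
Back-substitution:
t = (140) / 28 = 5
w = (1408/23 - (288/23)*(5)) / (32/23) = -1
v = (52/3 - (20/3)*(-1) - (19/3)*(5)) / (23/3) = -1
u = (4 - (5)*(-1) - (2)*(-1) - (1)*(5)) / -3 = -2

(-2, -1, -1, 5)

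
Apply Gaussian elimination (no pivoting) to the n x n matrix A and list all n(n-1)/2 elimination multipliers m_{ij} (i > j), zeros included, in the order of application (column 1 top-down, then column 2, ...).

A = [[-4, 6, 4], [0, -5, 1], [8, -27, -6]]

multipliers: 0, -2, 3

Forward elimination:
R2: entry in column 1 is already 0 -> m_{21} = 0 (no row operation needed)
R3 <- R3 - (-2)*R1:  [   0  -15    2 ]
R3 <- R3 - (3)*R2:  [  0   0  -1 ]
Multipliers (in order of application): m_{21} = 0, m_{31} = -2, m_{32} = 3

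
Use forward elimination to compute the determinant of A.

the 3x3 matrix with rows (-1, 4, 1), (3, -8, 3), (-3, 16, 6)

det(A) = 12

Forward elimination:
R2 <- R2 - (-3)*R1:  [ 0  4  6 ]
R3 <- R3 - (3)*R1:  [ 0  4  3 ]
R3 <- R3 - (1)*R2:  [  0   0  -3 ]
Upper-triangular form:
[ -1  4   1 ]
[  0  4   6 ]
[  0  0  -3 ]
det(A) = (-1)^0 * (-1) * (4) * (-3) = 12  (0 row swaps -> sign +1)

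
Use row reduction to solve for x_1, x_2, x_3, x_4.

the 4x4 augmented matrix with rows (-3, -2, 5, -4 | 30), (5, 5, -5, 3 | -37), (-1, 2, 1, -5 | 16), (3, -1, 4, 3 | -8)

Forward elimination on [A|b]:
R2 <- R2 - (-5/3)*R1:  [     0    5/3   10/3  -11/3     13 ]
R3 <- R3 - (1/3)*R1:  [     0    8/3   -2/3  -11/3      6 ]
R4 <- R4 - (-1)*R1:  [  0  -3   9  -1  22 ]
R3 <- R3 - (8/5)*R2:  [     0      0     -6   11/5  -74/5 ]
R4 <- R4 - (-9/5)*R2:  [     0      0     15  -38/5  227/5 ]
R4 <- R4 - (-5/2)*R3:  [      0       0       0  -21/10    42/5 ]
Row echelon form:
[ -3   -2     5      -4  |     30 ]
[  0  5/3  10/3   -11/3  |     13 ]
[  0    0    -6    11/5  |  -74/5 ]
[  0    0     0  -21/10  |   42/5 ]
Back-substitution:
x_4 = (42/5) / (-21/10) = -4
x_3 = (-74/5 - (11/5)*(-4)) / -6 = 1
x_2 = (13 - (10/3)*(1) - (-11/3)*(-4)) / (5/3) = -3
x_1 = (30 - (-2)*(-3) - (5)*(1) - (-4)*(-4)) / -3 = -1

(-1, -3, 1, -4)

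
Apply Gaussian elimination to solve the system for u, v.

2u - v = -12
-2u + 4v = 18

Forward elimination on [A|b]:
R2 <- R2 - (-1)*R1:  [ 0  3  6 ]
Row echelon form:
[ 2  -1  |  -12 ]
[ 0   3  |    6 ]
Back-substitution:
v = (6) / 3 = 2
u = (-12 - (-1)*(2)) / 2 = -5

(-5, 2)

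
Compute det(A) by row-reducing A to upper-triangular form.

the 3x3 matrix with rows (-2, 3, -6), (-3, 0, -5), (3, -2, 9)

Forward elimination:
R2 <- R2 - (3/2)*R1:  [    0  -9/2     4 ]
R3 <- R3 - (-3/2)*R1:  [   0  5/2    0 ]
R3 <- R3 - (-5/9)*R2:  [    0     0  20/9 ]
Upper-triangular form:
[ -2     3    -6 ]
[  0  -9/2     4 ]
[  0     0  20/9 ]
det(A) = (-1)^0 * (-2) * (-9/2) * (20/9) = 20  (0 row swaps -> sign +1)

det(A) = 20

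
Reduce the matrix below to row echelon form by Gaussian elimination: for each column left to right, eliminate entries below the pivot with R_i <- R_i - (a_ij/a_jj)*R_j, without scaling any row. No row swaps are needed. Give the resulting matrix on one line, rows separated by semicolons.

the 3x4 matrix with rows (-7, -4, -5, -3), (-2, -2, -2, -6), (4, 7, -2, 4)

Forward elimination:
R2 <- R2 - (2/7)*R1:  [     0   -6/7   -4/7  -36/7 ]
R3 <- R3 - (-4/7)*R1:  [     0   33/7  -34/7   16/7 ]
R3 <- R3 - (-11/2)*R2:  [   0    0   -8  -26 ]
Row echelon form:
[ -7    -4    -5     -3 ]
[  0  -6/7  -4/7  -36/7 ]
[  0     0    -8    -26 ]

REF = [-7 -4 -5 -3; 0 -6/7 -4/7 -36/7; 0 0 -8 -26]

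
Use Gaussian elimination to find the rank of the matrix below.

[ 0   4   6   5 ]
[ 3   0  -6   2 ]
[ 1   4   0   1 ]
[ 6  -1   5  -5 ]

Row reduction:
R1 <-> R2   (pivot in column 1 was zero)
[ 3   0  -6   2 ]
[ 0   4   6   5 ]
[ 1   4   0   1 ]
[ 6  -1   5  -5 ]
R3 <- R3 - (1/3)*R1:  [   0    4    2  1/3 ]
R4 <- R4 - (2)*R1:  [  0  -1  17  -9 ]
R3 <- R3 - (1)*R2:  [     0      0     -4  -14/3 ]
R4 <- R4 - (-1/4)*R2:  [     0      0   37/2  -31/4 ]
R4 <- R4 - (-37/8)*R3:  [     0      0      0  -88/3 ]
Row echelon form:
[ 3  0  -6      2 ]
[ 0  4   6      5 ]
[ 0  0  -4  -14/3 ]
[ 0  0   0  -88/3 ]
Nonzero rows / pivot columns: 4

rank(A) = 4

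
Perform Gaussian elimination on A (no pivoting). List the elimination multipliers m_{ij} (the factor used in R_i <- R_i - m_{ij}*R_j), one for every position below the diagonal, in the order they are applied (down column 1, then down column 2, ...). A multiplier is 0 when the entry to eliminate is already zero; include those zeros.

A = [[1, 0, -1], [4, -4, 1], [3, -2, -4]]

multipliers: 4, 3, 1/2

Forward elimination:
R2 <- R2 - (4)*R1:  [  0  -4   5 ]
R3 <- R3 - (3)*R1:  [  0  -2  -1 ]
R3 <- R3 - (1/2)*R2:  [    0     0  -7/2 ]
Multipliers (in order of application): m_{21} = 4, m_{31} = 3, m_{32} = 1/2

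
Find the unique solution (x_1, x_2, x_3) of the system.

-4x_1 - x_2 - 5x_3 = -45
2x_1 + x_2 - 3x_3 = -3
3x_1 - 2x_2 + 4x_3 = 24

Forward elimination on [A|b]:
R2 <- R2 - (-1/2)*R1:  [     0    1/2  -11/2  -51/2 ]
R3 <- R3 - (-3/4)*R1:  [     0  -11/4    1/4  -39/4 ]
R3 <- R3 - (-11/2)*R2:  [    0     0   -30  -150 ]
Row echelon form:
[ -4   -1     -5  |    -45 ]
[  0  1/2  -11/2  |  -51/2 ]
[  0    0    -30  |   -150 ]
Back-substitution:
x_3 = (-150) / -30 = 5
x_2 = (-51/2 - (-11/2)*(5)) / (1/2) = 4
x_1 = (-45 - (-1)*(4) - (-5)*(5)) / -4 = 4

(4, 4, 5)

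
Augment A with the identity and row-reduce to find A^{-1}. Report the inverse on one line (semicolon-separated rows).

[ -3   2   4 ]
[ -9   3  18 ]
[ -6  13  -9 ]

Gauss-Jordan on [A | I]:
R1 <- (1/-3)*R1:  [    1  -2/3  -4/3  |  -1/3     0     0 ]
R2 <- R2 - (-9)*R1:  [  0  -3   6  |  -3   1   0 ]
R3 <- R3 - (-6)*R1:  [   0    9  -17  |   -2    0    1 ]
R2 <- (1/-3)*R2:  [    0     1    -2  |     1  -1/3     0 ]
R1 <- R1 - (-2/3)*R2:  [    1     0  -8/3  |   1/3  -2/9     0 ]
R3 <- R3 - (9)*R2:  [   0    0    1  |  -11    3    1 ]
R1 <- R1 - (-8/3)*R3:  [    1     0     0  |   -29  70/9   8/3 ]
R2 <- R2 - (-2)*R3:  [    0     1     0  |   -21  17/3     2 ]
Right block of [I | A^{-1}] is the inverse:
[ -29  70/9  8/3 ]
[ -21  17/3    2 ]
[ -11     3    1 ]

inverse = [-29 70/9 8/3; -21 17/3 2; -11 3 1]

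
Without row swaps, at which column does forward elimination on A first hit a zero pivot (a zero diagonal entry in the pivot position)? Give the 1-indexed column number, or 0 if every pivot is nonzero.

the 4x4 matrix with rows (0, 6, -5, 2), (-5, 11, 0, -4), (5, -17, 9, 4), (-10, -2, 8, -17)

first zero-pivot column = 1

Naive forward elimination:
Pivot entry (1,1) is zero but row 2 has -5 in column 1 -> naive elimination stops; a row interchange (e.g. R1 <-> R2) would be required here.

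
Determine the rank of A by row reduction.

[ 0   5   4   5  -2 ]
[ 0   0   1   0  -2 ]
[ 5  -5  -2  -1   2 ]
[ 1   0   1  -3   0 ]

Row reduction:
R1 <-> R3   (pivot in column 1 was zero)
[ 5  -5  -2  -1   2 ]
[ 0   0   1   0  -2 ]
[ 0   5   4   5  -2 ]
[ 1   0   1  -3   0 ]
R4 <- R4 - (1/5)*R1:  [     0      1    7/5  -14/5   -2/5 ]
R2 <-> R3   (pivot in column 2 was zero)
[ 5  -5   -2     -1     2 ]
[ 0   5    4      5    -2 ]
[ 0   0    1      0    -2 ]
[ 0   1  7/5  -14/5  -2/5 ]
R4 <- R4 - (1/5)*R2:  [     0      0    3/5  -19/5      0 ]
R4 <- R4 - (3/5)*R3:  [     0      0      0  -19/5    6/5 ]
Row echelon form:
[ 5  -5  -2     -1    2 ]
[ 0   5   4      5   -2 ]
[ 0   0   1      0   -2 ]
[ 0   0   0  -19/5  6/5 ]
Nonzero rows / pivot columns: 4

rank(A) = 4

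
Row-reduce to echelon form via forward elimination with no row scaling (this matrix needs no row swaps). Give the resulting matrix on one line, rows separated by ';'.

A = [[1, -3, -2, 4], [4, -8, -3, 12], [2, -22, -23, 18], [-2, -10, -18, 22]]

REF = [1 -3 -2 4; 0 4 5 -4; 0 0 1 -6; 0 0 0 2]

Forward elimination:
R2 <- R2 - (4)*R1:  [  0   4   5  -4 ]
R3 <- R3 - (2)*R1:  [   0  -16  -19   10 ]
R4 <- R4 - (-2)*R1:  [   0  -16  -22   30 ]
R3 <- R3 - (-4)*R2:  [  0   0   1  -6 ]
R4 <- R4 - (-4)*R2:  [  0   0  -2  14 ]
R4 <- R4 - (-2)*R3:  [ 0  0  0  2 ]
Row echelon form:
[ 1  -3  -2   4 ]
[ 0   4   5  -4 ]
[ 0   0   1  -6 ]
[ 0   0   0   2 ]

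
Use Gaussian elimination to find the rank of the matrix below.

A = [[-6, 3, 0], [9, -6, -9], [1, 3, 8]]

rank(A) = 3

Row reduction:
R2 <- R2 - (-3/2)*R1:  [    0  -3/2    -9 ]
R3 <- R3 - (-1/6)*R1:  [   0  7/2    8 ]
R3 <- R3 - (-7/3)*R2:  [   0    0  -13 ]
Row echelon form:
[ -6     3    0 ]
[  0  -3/2   -9 ]
[  0     0  -13 ]
Nonzero rows / pivot columns: 3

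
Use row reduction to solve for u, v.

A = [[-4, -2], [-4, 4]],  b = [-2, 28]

Forward elimination on [A|b]:
R2 <- R2 - (1)*R1:  [  0   6  30 ]
Row echelon form:
[ -4  -2  |  -2 ]
[  0   6  |  30 ]
Back-substitution:
v = (30) / 6 = 5
u = (-2 - (-2)*(5)) / -4 = -2

(-2, 5)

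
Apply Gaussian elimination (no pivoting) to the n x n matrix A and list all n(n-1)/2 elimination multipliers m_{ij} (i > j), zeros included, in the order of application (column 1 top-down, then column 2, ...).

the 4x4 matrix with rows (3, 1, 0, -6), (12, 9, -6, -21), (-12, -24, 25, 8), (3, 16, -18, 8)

Forward elimination:
R2 <- R2 - (4)*R1:  [  0   5  -6   3 ]
R3 <- R3 - (-4)*R1:  [   0  -20   25  -16 ]
R4 <- R4 - (1)*R1:  [   0   15  -18   14 ]
R3 <- R3 - (-4)*R2:  [  0   0   1  -4 ]
R4 <- R4 - (3)*R2:  [ 0  0  0  5 ]
R4: entry in column 3 is already 0 -> m_{43} = 0 (no row operation needed)
Multipliers (in order of application): m_{21} = 4, m_{31} = -4, m_{41} = 1, m_{32} = -4, m_{42} = 3, m_{43} = 0

multipliers: 4, -4, 1, -4, 3, 0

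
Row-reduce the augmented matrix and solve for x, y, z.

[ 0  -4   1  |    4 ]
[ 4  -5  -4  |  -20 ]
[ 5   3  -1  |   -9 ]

Forward elimination on [A|b]:
R1 <-> R2   (pivot in column 1 was zero)
[ 4  -5  -4  -20 ]
[ 0  -4   1    4 ]
[ 5   3  -1   -9 ]
R3 <- R3 - (5/4)*R1:  [    0  37/4     4    16 ]
R3 <- R3 - (-37/16)*R2:  [      0       0  101/16   101/4 ]
Row echelon form:
[ 4  -5      -4  |    -20 ]
[ 0  -4       1  |      4 ]
[ 0   0  101/16  |  101/4 ]
Back-substitution:
z = (101/4) / (101/16) = 4
y = (4 - (1)*(4)) / -4 = 0
x = (-20 - (-5)*(0) - (-4)*(4)) / 4 = -1

(-1, 0, 4)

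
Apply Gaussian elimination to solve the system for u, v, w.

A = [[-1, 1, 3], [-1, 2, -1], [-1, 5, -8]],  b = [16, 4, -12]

Forward elimination on [A|b]:
R2 <- R2 - (1)*R1:  [   0    1   -4  -12 ]
R3 <- R3 - (1)*R1:  [   0    4  -11  -28 ]
R3 <- R3 - (4)*R2:  [  0   0   5  20 ]
Row echelon form:
[ -1  1   3  |   16 ]
[  0  1  -4  |  -12 ]
[  0  0   5  |   20 ]
Back-substitution:
w = (20) / 5 = 4
v = (-12 - (-4)*(4)) / 1 = 4
u = (16 - (1)*(4) - (3)*(4)) / -1 = 0

(0, 4, 4)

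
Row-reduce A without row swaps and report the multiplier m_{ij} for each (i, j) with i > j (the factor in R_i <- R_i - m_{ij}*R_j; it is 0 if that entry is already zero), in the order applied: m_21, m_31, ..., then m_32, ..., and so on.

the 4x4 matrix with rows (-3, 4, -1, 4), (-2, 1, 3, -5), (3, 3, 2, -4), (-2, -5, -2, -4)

Forward elimination:
R2 <- R2 - (2/3)*R1:  [     0   -5/3   11/3  -23/3 ]
R3 <- R3 - (-1)*R1:  [ 0  7  1  0 ]
R4 <- R4 - (2/3)*R1:  [     0  -23/3   -4/3  -20/3 ]
R3 <- R3 - (-21/5)*R2:  [      0       0    82/5  -161/5 ]
R4 <- R4 - (23/5)*R2:  [     0      0  -91/5  143/5 ]
R4 <- R4 - (-91/82)*R3:  [       0        0        0  -585/82 ]
Multipliers (in order of application): m_{21} = 2/3, m_{31} = -1, m_{41} = 2/3, m_{32} = -21/5, m_{42} = 23/5, m_{43} = -91/82

multipliers: 2/3, -1, 2/3, -21/5, 23/5, -91/82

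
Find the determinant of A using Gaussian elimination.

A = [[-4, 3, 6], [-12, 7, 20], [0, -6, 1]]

det(A) = -40

Forward elimination:
R2 <- R2 - (3)*R1:  [  0  -2   2 ]
R3 <- R3 - (3)*R2:  [  0   0  -5 ]
Upper-triangular form:
[ -4   3   6 ]
[  0  -2   2 ]
[  0   0  -5 ]
det(A) = (-1)^0 * (-4) * (-2) * (-5) = -40  (0 row swaps -> sign +1)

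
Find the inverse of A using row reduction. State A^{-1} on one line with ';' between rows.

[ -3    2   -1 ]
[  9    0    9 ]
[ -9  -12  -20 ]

Gauss-Jordan on [A | I]:
R1 <- (1/-3)*R1:  [    1  -2/3   1/3  |  -1/3     0     0 ]
R2 <- R2 - (9)*R1:  [ 0  6  6  |  3  1  0 ]
R3 <- R3 - (-9)*R1:  [   0  -18  -17  |   -3    0    1 ]
R2 <- (1/6)*R2:  [   0    1    1  |  1/2  1/6    0 ]
R1 <- R1 - (-2/3)*R2:  [   1    0    1  |    0  1/9    0 ]
R3 <- R3 - (-18)*R2:  [ 0  0  1  |  6  3  1 ]
R1 <- R1 - (1)*R3:  [     1      0      0  |     -6  -26/9     -1 ]
R2 <- R2 - (1)*R3:  [     0      1      0  |  -11/2  -17/6     -1 ]
Right block of [I | A^{-1}] is the inverse:
[    -6  -26/9  -1 ]
[ -11/2  -17/6  -1 ]
[     6      3   1 ]

inverse = [-6 -26/9 -1; -11/2 -17/6 -1; 6 3 1]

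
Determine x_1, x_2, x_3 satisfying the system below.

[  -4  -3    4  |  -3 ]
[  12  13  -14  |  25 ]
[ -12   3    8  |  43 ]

Forward elimination on [A|b]:
R2 <- R2 - (-3)*R1:  [  0   4  -2  16 ]
R3 <- R3 - (3)*R1:  [  0  12  -4  52 ]
R3 <- R3 - (3)*R2:  [ 0  0  2  4 ]
Row echelon form:
[ -4  -3   4  |  -3 ]
[  0   4  -2  |  16 ]
[  0   0   2  |   4 ]
Back-substitution:
x_3 = (4) / 2 = 2
x_2 = (16 - (-2)*(2)) / 4 = 5
x_1 = (-3 - (-3)*(5) - (4)*(2)) / -4 = -1

(-1, 5, 2)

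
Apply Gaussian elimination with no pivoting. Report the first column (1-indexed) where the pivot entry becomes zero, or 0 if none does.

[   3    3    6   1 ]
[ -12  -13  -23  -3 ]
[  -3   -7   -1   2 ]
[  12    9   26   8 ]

first zero-pivot column = 4

Naive forward elimination:
R2 <- R2 - (-4)*R1:  [  0  -1   1   1 ]
R3 <- R3 - (-1)*R1:  [  0  -4   5   3 ]
R4 <- R4 - (4)*R1:  [  0  -3   2   4 ]
R3 <- R3 - (4)*R2:  [  0   0   1  -1 ]
R4 <- R4 - (3)*R2:  [  0   0  -1   1 ]
R4 <- R4 - (-1)*R3:  [ 0  0  0  0 ]
Matrix at this point:
[ 3   3  6   1 ]
[ 0  -1  1   1 ]
[ 0   0  1  -1 ]
[ 0   0  0   0 ]
Pivot entry (4,4) in the last row is zero and there are no rows below to swap with -> zero pivot in column 4 (A is singular).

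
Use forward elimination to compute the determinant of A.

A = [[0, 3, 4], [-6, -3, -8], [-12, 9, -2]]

Forward elimination:
R1 <-> R2   (pivot in column 1 was zero)
[  -6  -3  -8 ]
[   0   3   4 ]
[ -12   9  -2 ]
R3 <- R3 - (2)*R1:  [  0  15  14 ]
R3 <- R3 - (5)*R2:  [  0   0  -6 ]
Upper-triangular form:
[ -6  -3  -8 ]
[  0   3   4 ]
[  0   0  -6 ]
det(A) = (-1)^1 * (-6) * (3) * (-6) = -108  (1 row swap -> sign -1)

det(A) = -108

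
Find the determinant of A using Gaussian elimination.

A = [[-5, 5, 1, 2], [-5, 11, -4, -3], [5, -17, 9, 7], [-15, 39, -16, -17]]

Forward elimination:
R2 <- R2 - (1)*R1:  [  0   6  -5  -5 ]
R3 <- R3 - (-1)*R1:  [   0  -12   10    9 ]
R4 <- R4 - (3)*R1:  [   0   24  -19  -23 ]
R3 <- R3 - (-2)*R2:  [  0   0   0  -1 ]
R4 <- R4 - (4)*R2:  [  0   0   1  -3 ]
R3 <-> R4   (pivot in column 3 was zero)
[ -5  5   1   2 ]
[  0  6  -5  -5 ]
[  0  0   1  -3 ]
[  0  0   0  -1 ]
Upper-triangular form:
[ -5  5   1   2 ]
[  0  6  -5  -5 ]
[  0  0   1  -3 ]
[  0  0   0  -1 ]
det(A) = (-1)^1 * (-5) * (6) * (1) * (-1) = -30  (1 row swap -> sign -1)

det(A) = -30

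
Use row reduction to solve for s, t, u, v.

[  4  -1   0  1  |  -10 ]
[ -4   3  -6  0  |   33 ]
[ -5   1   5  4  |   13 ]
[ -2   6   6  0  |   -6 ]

Forward elimination on [A|b]:
R2 <- R2 - (-1)*R1:  [  0   2  -6   1  23 ]
R3 <- R3 - (-5/4)*R1:  [    0  -1/4     5  21/4   1/2 ]
R4 <- R4 - (-1/2)*R1:  [    0  11/2     6   1/2   -11 ]
R3 <- R3 - (-1/8)*R2:  [    0     0  17/4  43/8  27/8 ]
R4 <- R4 - (11/4)*R2:  [      0       0    45/2    -9/4  -297/4 ]
R4 <- R4 - (90/17)*R3:  [        0         0         0   -522/17  -1566/17 ]
Row echelon form:
[ 4  -1     0        1  |       -10 ]
[ 0   2    -6        1  |        23 ]
[ 0   0  17/4     43/8  |      27/8 ]
[ 0   0     0  -522/17  |  -1566/17 ]
Back-substitution:
v = (-1566/17) / (-522/17) = 3
u = (27/8 - (43/8)*(3)) / (17/4) = -3
t = (23 - (-6)*(-3) - (1)*(3)) / 2 = 1
s = (-10 - (-1)*(1) - (1)*(3)) / 4 = -3

(-3, 1, -3, 3)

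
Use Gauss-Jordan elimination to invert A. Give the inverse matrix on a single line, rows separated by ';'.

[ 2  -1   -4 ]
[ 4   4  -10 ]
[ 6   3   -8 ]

Gauss-Jordan on [A | I]:
R1 <- (1/2)*R1:  [    1  -1/2    -2  |   1/2     0     0 ]
R2 <- R2 - (4)*R1:  [  0   6  -2  |  -2   1   0 ]
R3 <- R3 - (6)*R1:  [  0   6   4  |  -3   0   1 ]
R2 <- (1/6)*R2:  [    0     1  -1/3  |  -1/3   1/6     0 ]
R1 <- R1 - (-1/2)*R2:  [     1      0  -13/6  |    1/3   1/12      0 ]
R3 <- R3 - (6)*R2:  [  0   0   6  |  -1  -1   1 ]
R3 <- (1/6)*R3:  [    0     0     1  |  -1/6  -1/6   1/6 ]
R1 <- R1 - (-13/6)*R3:  [     1      0      0  |  -1/36  -5/18  13/36 ]
R2 <- R2 - (-1/3)*R3:  [     0      1      0  |  -7/18    1/9   1/18 ]
Right block of [I | A^{-1}] is the inverse:
[ -1/36  -5/18  13/36 ]
[ -7/18    1/9   1/18 ]
[  -1/6   -1/6    1/6 ]

inverse = [-1/36 -5/18 13/36; -7/18 1/9 1/18; -1/6 -1/6 1/6]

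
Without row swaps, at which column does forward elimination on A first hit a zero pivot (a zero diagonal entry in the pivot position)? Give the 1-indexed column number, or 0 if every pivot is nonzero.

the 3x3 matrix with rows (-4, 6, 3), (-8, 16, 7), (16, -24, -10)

Naive forward elimination:
R2 <- R2 - (2)*R1:  [ 0  4  1 ]
R3 <- R3 - (-4)*R1:  [ 0  0  2 ]
All pivots nonzero; naive elimination completes without hitting a zero pivot.

first zero-pivot column = 0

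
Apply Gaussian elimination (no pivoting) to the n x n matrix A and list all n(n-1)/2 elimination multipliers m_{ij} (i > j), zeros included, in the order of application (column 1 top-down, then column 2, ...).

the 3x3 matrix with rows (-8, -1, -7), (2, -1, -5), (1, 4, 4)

multipliers: -1/4, -1/8, -31/10

Forward elimination:
R2 <- R2 - (-1/4)*R1:  [     0   -5/4  -27/4 ]
R3 <- R3 - (-1/8)*R1:  [    0  31/8  25/8 ]
R3 <- R3 - (-31/10)*R2:  [     0      0  -89/5 ]
Multipliers (in order of application): m_{21} = -1/4, m_{31} = -1/8, m_{32} = -31/10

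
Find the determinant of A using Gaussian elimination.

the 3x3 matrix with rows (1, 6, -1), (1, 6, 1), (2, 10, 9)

Forward elimination:
R2 <- R2 - (1)*R1:  [ 0  0  2 ]
R3 <- R3 - (2)*R1:  [  0  -2  11 ]
R2 <-> R3   (pivot in column 2 was zero)
[ 1   6  -1 ]
[ 0  -2  11 ]
[ 0   0   2 ]
Upper-triangular form:
[ 1   6  -1 ]
[ 0  -2  11 ]
[ 0   0   2 ]
det(A) = (-1)^1 * (1) * (-2) * (2) = 4  (1 row swap -> sign -1)

det(A) = 4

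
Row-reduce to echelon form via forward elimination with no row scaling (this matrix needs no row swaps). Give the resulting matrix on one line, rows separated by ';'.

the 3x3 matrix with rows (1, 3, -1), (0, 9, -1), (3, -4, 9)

Forward elimination:
R3 <- R3 - (3)*R1:  [   0  -13   12 ]
R3 <- R3 - (-13/9)*R2:  [    0     0  95/9 ]
Row echelon form:
[ 1  3    -1 ]
[ 0  9    -1 ]
[ 0  0  95/9 ]

REF = [1 3 -1; 0 9 -1; 0 0 95/9]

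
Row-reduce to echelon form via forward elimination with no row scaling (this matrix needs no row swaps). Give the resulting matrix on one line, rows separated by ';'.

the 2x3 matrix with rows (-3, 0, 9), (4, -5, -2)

Forward elimination:
R2 <- R2 - (-4/3)*R1:  [  0  -5  10 ]
Row echelon form:
[ -3   0   9 ]
[  0  -5  10 ]

REF = [-3 0 9; 0 -5 10]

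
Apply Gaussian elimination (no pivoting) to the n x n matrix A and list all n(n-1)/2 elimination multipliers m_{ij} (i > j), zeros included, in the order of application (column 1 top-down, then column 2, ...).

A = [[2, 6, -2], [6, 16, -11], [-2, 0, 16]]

Forward elimination:
R2 <- R2 - (3)*R1:  [  0  -2  -5 ]
R3 <- R3 - (-1)*R1:  [  0   6  14 ]
R3 <- R3 - (-3)*R2:  [  0   0  -1 ]
Multipliers (in order of application): m_{21} = 3, m_{31} = -1, m_{32} = -3

multipliers: 3, -1, -3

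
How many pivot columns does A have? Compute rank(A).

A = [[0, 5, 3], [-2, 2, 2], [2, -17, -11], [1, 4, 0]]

Row reduction:
R1 <-> R2   (pivot in column 1 was zero)
[ -2    2    2 ]
[  0    5    3 ]
[  2  -17  -11 ]
[  1    4    0 ]
R3 <- R3 - (-1)*R1:  [   0  -15   -9 ]
R4 <- R4 - (-1/2)*R1:  [ 0  5  1 ]
R3 <- R3 - (-3)*R2:  [ 0  0  0 ]
R4 <- R4 - (1)*R2:  [  0   0  -2 ]
R3 <-> R4   (pivot in column 3 was zero)
[ -2  2   2 ]
[  0  5   3 ]
[  0  0  -2 ]
[  0  0   0 ]
Row echelon form:
[ -2  2   2 ]
[  0  5   3 ]
[  0  0  -2 ]
[  0  0   0 ]
Nonzero rows / pivot columns: 3

rank(A) = 3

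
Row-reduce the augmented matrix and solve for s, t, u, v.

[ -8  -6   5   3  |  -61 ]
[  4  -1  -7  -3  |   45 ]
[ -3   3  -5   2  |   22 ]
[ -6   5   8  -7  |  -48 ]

(3, 2, -5, 0)

Forward elimination on [A|b]:
R2 <- R2 - (-1/2)*R1:  [    0    -4  -9/2  -3/2  29/2 ]
R3 <- R3 - (3/8)*R1:  [     0   21/4  -55/8    7/8  359/8 ]
R4 <- R4 - (3/4)*R1:  [     0   19/2   17/4  -37/4   -9/4 ]
R3 <- R3 - (-21/16)*R2:  [       0        0  -409/32   -35/32  2045/32 ]
R4 <- R4 - (-19/8)*R2:  [       0        0  -103/16  -205/16   515/16 ]
R4 <- R4 - (206/409)*R3:  [         0          0          0  -5015/409          0 ]
Row echelon form:
[ -8  -6        5          3  |      -61 ]
[  0  -4     -9/2       -3/2  |     29/2 ]
[  0   0  -409/32     -35/32  |  2045/32 ]
[  0   0        0  -5015/409  |        0 ]
Back-substitution:
v = (0) / (-5015/409) = 0
u = (2045/32 - (-35/32)*(0)) / (-409/32) = -5
t = (29/2 - (-9/2)*(-5) - (-3/2)*(0)) / -4 = 2
s = (-61 - (-6)*(2) - (5)*(-5) - (3)*(0)) / -8 = 3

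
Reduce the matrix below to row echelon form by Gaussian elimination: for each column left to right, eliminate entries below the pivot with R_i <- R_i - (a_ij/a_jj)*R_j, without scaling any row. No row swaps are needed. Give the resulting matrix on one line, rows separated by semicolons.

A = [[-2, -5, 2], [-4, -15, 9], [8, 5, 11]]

REF = [-2 -5 2; 0 -5 5; 0 0 4]

Forward elimination:
R2 <- R2 - (2)*R1:  [  0  -5   5 ]
R3 <- R3 - (-4)*R1:  [   0  -15   19 ]
R3 <- R3 - (3)*R2:  [ 0  0  4 ]
Row echelon form:
[ -2  -5  2 ]
[  0  -5  5 ]
[  0   0  4 ]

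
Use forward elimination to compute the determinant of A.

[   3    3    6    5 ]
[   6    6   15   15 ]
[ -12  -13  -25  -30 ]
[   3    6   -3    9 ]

Forward elimination:
R2 <- R2 - (2)*R1:  [ 0  0  3  5 ]
R3 <- R3 - (-4)*R1:  [   0   -1   -1  -10 ]
R4 <- R4 - (1)*R1:  [  0   3  -9   4 ]
R2 <-> R3   (pivot in column 2 was zero)
[ 3   3   6    5 ]
[ 0  -1  -1  -10 ]
[ 0   0   3    5 ]
[ 0   3  -9    4 ]
R4 <- R4 - (-3)*R2:  [   0    0  -12  -26 ]
R4 <- R4 - (-4)*R3:  [  0   0   0  -6 ]
Upper-triangular form:
[ 3   3   6    5 ]
[ 0  -1  -1  -10 ]
[ 0   0   3    5 ]
[ 0   0   0   -6 ]
det(A) = (-1)^1 * (3) * (-1) * (3) * (-6) = -54  (1 row swap -> sign -1)

det(A) = -54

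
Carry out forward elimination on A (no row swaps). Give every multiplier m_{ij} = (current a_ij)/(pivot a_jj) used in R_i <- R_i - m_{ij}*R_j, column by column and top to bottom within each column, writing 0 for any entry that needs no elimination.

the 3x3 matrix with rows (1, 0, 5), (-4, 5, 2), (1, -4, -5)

multipliers: -4, 1, -4/5

Forward elimination:
R2 <- R2 - (-4)*R1:  [  0   5  22 ]
R3 <- R3 - (1)*R1:  [   0   -4  -10 ]
R3 <- R3 - (-4/5)*R2:  [    0     0  38/5 ]
Multipliers (in order of application): m_{21} = -4, m_{31} = 1, m_{32} = -4/5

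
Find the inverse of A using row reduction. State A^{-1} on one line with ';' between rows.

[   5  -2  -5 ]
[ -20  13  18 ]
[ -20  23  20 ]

Gauss-Jordan on [A | I]:
R1 <- (1/5)*R1:  [    1  -2/5    -1  |   1/5     0     0 ]
R2 <- R2 - (-20)*R1:  [  0   5  -2  |   4   1   0 ]
R3 <- R3 - (-20)*R1:  [  0  15   0  |   4   0   1 ]
R2 <- (1/5)*R2:  [    0     1  -2/5  |   4/5   1/5     0 ]
R1 <- R1 - (-2/5)*R2:  [      1       0  -29/25  |   13/25    2/25       0 ]
R3 <- R3 - (15)*R2:  [  0   0   6  |  -8  -3   1 ]
R3 <- (1/6)*R3:  [    0     0     1  |  -4/3  -1/2   1/6 ]
R1 <- R1 - (-29/25)*R3:  [      1       0       0  |  -77/75    -1/2  29/150 ]
R2 <- R2 - (-2/5)*R3:  [    0     1     0  |  4/15     0  1/15 ]
Right block of [I | A^{-1}] is the inverse:
[ -77/75  -1/2  29/150 ]
[   4/15     0    1/15 ]
[   -4/3  -1/2     1/6 ]

inverse = [-77/75 -1/2 29/150; 4/15 0 1/15; -4/3 -1/2 1/6]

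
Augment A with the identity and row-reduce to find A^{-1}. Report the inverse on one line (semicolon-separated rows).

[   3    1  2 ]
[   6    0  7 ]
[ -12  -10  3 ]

inverse = [-35/6 23/12 -7/12; 17/2 -11/4 3/4; 5 -3/2 1/2]

Gauss-Jordan on [A | I]:
R1 <- (1/3)*R1:  [   1  1/3  2/3  |  1/3    0    0 ]
R2 <- R2 - (6)*R1:  [  0  -2   3  |  -2   1   0 ]
R3 <- R3 - (-12)*R1:  [  0  -6  11  |   4   0   1 ]
R2 <- (1/-2)*R2:  [    0     1  -3/2  |     1  -1/2     0 ]
R1 <- R1 - (1/3)*R2:  [   1    0  7/6  |    0  1/6    0 ]
R3 <- R3 - (-6)*R2:  [  0   0   2  |  10  -3   1 ]
R3 <- (1/2)*R3:  [    0     0     1  |     5  -3/2   1/2 ]
R1 <- R1 - (7/6)*R3:  [     1      0      0  |  -35/6  23/12  -7/12 ]
R2 <- R2 - (-3/2)*R3:  [     0      1      0  |   17/2  -11/4    3/4 ]
Right block of [I | A^{-1}] is the inverse:
[ -35/6  23/12  -7/12 ]
[  17/2  -11/4    3/4 ]
[     5   -3/2    1/2 ]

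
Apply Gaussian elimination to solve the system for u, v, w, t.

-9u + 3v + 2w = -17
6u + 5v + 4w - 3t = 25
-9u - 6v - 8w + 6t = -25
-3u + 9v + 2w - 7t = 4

Forward elimination on [A|b]:
R2 <- R2 - (-2/3)*R1:  [    0     7  16/3    -3  41/3 ]
R3 <- R3 - (1)*R1:  [   0   -9  -10    6   -8 ]
R4 <- R4 - (1/3)*R1:  [    0     8   4/3    -7  29/3 ]
R3 <- R3 - (-9/7)*R2:  [     0      0  -22/7   15/7   67/7 ]
R4 <- R4 - (8/7)*R2:  [       0        0  -100/21    -25/7  -125/21 ]
R4 <- R4 - (50/33)*R3:  [       0        0        0   -75/11  -225/11 ]
Row echelon form:
[ -9  3      2       0  |      -17 ]
[  0  7   16/3      -3  |     41/3 ]
[  0  0  -22/7    15/7  |     67/7 ]
[  0  0      0  -75/11  |  -225/11 ]
Back-substitution:
t = (-225/11) / (-75/11) = 3
w = (67/7 - (15/7)*(3)) / (-22/7) = -1
v = (41/3 - (16/3)*(-1) - (-3)*(3)) / 7 = 4
u = (-17 - (3)*(4) - (2)*(-1)) / -9 = 3

(3, 4, -1, 3)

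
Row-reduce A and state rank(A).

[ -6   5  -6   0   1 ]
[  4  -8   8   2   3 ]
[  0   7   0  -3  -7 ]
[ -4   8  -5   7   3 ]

Row reduction:
R2 <- R2 - (-2/3)*R1:  [     0  -14/3      4      2   11/3 ]
R4 <- R4 - (2/3)*R1:  [    0  14/3    -1     7   7/3 ]
R3 <- R3 - (-3/2)*R2:  [    0     0     6     0  -3/2 ]
R4 <- R4 - (-1)*R2:  [ 0  0  3  9  6 ]
R4 <- R4 - (1/2)*R3:  [    0     0     0     9  27/4 ]
Row echelon form:
[ -6      5  -6  0     1 ]
[  0  -14/3   4  2  11/3 ]
[  0      0   6  0  -3/2 ]
[  0      0   0  9  27/4 ]
Nonzero rows / pivot columns: 4

rank(A) = 4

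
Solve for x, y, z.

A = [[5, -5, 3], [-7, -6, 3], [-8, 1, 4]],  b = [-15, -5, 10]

Forward elimination on [A|b]:
R2 <- R2 - (-7/5)*R1:  [    0   -13  36/5   -26 ]
R3 <- R3 - (-8/5)*R1:  [    0    -7  44/5   -14 ]
R3 <- R3 - (7/13)*R2:  [     0      0  64/13      0 ]
Row echelon form:
[ 5   -5      3  |  -15 ]
[ 0  -13   36/5  |  -26 ]
[ 0    0  64/13  |    0 ]
Back-substitution:
z = (0) / (64/13) = 0
y = (-26 - (36/5)*(0)) / -13 = 2
x = (-15 - (-5)*(2) - (3)*(0)) / 5 = -1

(-1, 2, 0)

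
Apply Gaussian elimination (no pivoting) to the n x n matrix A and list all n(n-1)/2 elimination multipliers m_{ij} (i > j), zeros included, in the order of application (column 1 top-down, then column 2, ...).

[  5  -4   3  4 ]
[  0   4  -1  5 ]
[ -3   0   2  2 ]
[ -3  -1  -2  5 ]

Forward elimination:
R2: entry in column 1 is already 0 -> m_{21} = 0 (no row operation needed)
R3 <- R3 - (-3/5)*R1:  [     0  -12/5   19/5   22/5 ]
R4 <- R4 - (-3/5)*R1:  [     0  -17/5   -1/5   37/5 ]
R3 <- R3 - (-3/5)*R2:  [    0     0  16/5  37/5 ]
R4 <- R4 - (-17/20)*R2:  [      0       0  -21/20  233/20 ]
R4 <- R4 - (-21/64)*R3:  [      0       0       0  901/64 ]
Multipliers (in order of application): m_{21} = 0, m_{31} = -3/5, m_{41} = -3/5, m_{32} = -3/5, m_{42} = -17/20, m_{43} = -21/64

multipliers: 0, -3/5, -3/5, -3/5, -17/20, -21/64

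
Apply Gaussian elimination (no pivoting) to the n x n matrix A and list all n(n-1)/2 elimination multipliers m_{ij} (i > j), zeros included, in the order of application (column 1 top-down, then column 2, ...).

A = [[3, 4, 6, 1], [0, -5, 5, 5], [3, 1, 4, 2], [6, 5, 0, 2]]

Forward elimination:
R2: entry in column 1 is already 0 -> m_{21} = 0 (no row operation needed)
R3 <- R3 - (1)*R1:  [  0  -3  -2   1 ]
R4 <- R4 - (2)*R1:  [   0   -3  -12    0 ]
R3 <- R3 - (3/5)*R2:  [  0   0  -5  -2 ]
R4 <- R4 - (3/5)*R2:  [   0    0  -15   -3 ]
R4 <- R4 - (3)*R3:  [ 0  0  0  3 ]
Multipliers (in order of application): m_{21} = 0, m_{31} = 1, m_{41} = 2, m_{32} = 3/5, m_{42} = 3/5, m_{43} = 3

multipliers: 0, 1, 2, 3/5, 3/5, 3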